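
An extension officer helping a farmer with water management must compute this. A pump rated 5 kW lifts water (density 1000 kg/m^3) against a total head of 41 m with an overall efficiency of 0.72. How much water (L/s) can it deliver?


Q = (P * 1000 * eta) / (rho * g * H)
  = (5 * 1000 * 0.72) / (1000 * 9.81 * 41)
  = 3600 / 402210
  = 0.00895 m^3/s = 8.95 L/s


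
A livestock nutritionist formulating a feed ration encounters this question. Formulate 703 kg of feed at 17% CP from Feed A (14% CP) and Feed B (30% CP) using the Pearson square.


parts_A = CP_b - target = 30 - 17 = 13
parts_B = target - CP_a = 17 - 14 = 3
total_parts = 13 + 3 = 16
Feed A = 703 * 13 / 16 = 571.19 kg
Feed B = 703 * 3 / 16 = 131.81 kg

571.19 kg


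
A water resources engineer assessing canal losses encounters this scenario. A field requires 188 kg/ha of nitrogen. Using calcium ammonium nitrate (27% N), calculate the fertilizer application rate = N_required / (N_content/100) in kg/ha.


Rate = N_required / (N_content / 100)
     = 188 / (27 / 100)
     = 188 / 0.27
     = 696.30 kg/ha


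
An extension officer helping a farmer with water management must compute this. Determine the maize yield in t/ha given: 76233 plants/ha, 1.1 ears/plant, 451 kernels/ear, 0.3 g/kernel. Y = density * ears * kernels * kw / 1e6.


Y = density * ears * kernels * kw
  = 76233 * 1.1 * 451 * 0.3 g/ha
  = 11345757.39 g/ha
  = 11345.76 kg/ha = 11.35 t/ha


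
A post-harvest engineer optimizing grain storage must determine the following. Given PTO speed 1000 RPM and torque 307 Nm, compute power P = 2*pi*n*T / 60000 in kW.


P = 2*pi*n*T / 60000
  = 2*pi * 1000 * 307 / 60000
  = 1928937.89 / 60000
  = 32.15 kW


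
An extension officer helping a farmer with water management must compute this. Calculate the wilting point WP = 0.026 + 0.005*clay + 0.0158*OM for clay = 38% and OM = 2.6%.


WP = 0.026 + 0.005*38 + 0.0158*2.6
   = 0.026 + 0.1900 + 0.0411
   = 0.2571


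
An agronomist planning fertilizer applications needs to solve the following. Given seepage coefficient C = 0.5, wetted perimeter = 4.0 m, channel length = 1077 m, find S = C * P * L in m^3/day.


S = C * P * L
  = 0.5 * 4.0 * 1077
  = 2154 m^3/day


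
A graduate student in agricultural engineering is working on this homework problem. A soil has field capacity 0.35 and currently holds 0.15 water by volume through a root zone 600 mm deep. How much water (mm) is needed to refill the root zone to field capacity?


SMD = (FC - theta) * D
    = (0.35 - 0.15) * 600
    = 0.200 * 600
    = 120 mm


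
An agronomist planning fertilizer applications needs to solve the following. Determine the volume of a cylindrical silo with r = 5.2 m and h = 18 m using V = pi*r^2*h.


V = pi * r^2 * h
  = pi * 5.2^2 * 18
  = pi * 27.04 * 18
  = 1529.08 m^3


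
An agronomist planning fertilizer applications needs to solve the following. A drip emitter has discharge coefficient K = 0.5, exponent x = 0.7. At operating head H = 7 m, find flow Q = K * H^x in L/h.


Q = K * H^x
  = 0.5 * 7^0.7
  = 0.5 * 3.9045
  = 1.95 L/h


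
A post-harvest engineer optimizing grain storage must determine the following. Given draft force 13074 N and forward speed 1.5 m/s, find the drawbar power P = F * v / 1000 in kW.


P = F * v / 1000
  = 13074 * 1.5 / 1000
  = 19611 / 1000
  = 19.61 kW


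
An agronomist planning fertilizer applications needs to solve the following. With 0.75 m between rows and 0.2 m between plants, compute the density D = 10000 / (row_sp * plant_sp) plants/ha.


D = 10000 / (row_sp * plant_sp)
  = 10000 / (0.75 * 0.2)
  = 10000 / 0.1500
  = 66666.67 plants/ha


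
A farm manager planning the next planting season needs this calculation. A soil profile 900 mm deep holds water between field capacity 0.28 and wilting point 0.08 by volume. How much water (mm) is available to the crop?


AW = (FC - WP) * D
   = (0.28 - 0.08) * 900
   = 0.20 * 900
   = 180 mm


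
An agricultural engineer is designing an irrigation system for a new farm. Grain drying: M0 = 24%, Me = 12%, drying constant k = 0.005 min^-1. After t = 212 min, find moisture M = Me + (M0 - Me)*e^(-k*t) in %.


M = Me + (M0 - Me) * e^(-k*t)
  = 12 + (24 - 12) * e^(-0.005*212)
  = 12 + 12 * e^(-1.060)
  = 12 + 12 * 0.34646
  = 12 + 4.1575
  = 16.16%


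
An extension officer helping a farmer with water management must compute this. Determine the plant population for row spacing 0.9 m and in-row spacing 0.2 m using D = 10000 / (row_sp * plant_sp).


D = 10000 / (row_sp * plant_sp)
  = 10000 / (0.9 * 0.2)
  = 10000 / 0.1800
  = 55555.56 plants/ha


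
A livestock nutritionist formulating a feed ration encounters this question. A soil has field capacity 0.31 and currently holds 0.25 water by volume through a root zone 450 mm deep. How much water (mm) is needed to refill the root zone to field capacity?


SMD = (FC - theta) * D
    = (0.31 - 0.25) * 450
    = 0.060 * 450
    = 27 mm


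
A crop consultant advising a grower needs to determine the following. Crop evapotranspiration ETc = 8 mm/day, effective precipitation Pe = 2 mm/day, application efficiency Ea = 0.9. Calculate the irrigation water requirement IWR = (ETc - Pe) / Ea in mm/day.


IWR = (ETc - Pe) / Ea
    = (8 - 2) / 0.9
    = 6 / 0.9
    = 6.67 mm/day


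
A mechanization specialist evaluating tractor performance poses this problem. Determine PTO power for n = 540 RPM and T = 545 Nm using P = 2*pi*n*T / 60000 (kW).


P = 2*pi*n*T / 60000
  = 2*pi * 540 * 545 / 60000
  = 1849141.44 / 60000
  = 30.82 kW


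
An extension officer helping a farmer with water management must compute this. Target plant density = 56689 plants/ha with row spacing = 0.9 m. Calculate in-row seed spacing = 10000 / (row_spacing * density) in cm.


spacing = 10000 / (row_sp * density)
        = 10000 / (0.9 * 56689)
        = 10000 / 51020.10
        = 0.19600 m = 19.60 cm


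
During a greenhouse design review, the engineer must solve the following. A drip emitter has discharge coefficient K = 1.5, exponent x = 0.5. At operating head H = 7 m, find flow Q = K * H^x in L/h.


Q = K * H^x
  = 1.5 * 7^0.5
  = 1.5 * 2.6458
  = 3.97 L/h


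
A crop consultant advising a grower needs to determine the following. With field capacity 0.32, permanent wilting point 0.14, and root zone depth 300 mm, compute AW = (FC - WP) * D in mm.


AW = (FC - WP) * D
   = (0.32 - 0.14) * 300
   = 0.18 * 300
   = 54 mm


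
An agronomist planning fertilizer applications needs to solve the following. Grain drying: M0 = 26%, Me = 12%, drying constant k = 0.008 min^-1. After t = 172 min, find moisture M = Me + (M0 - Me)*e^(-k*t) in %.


M = Me + (M0 - Me) * e^(-k*t)
  = 12 + (26 - 12) * e^(-0.008*172)
  = 12 + 14 * e^(-1.376)
  = 12 + 14 * 0.25259
  = 12 + 3.5362
  = 15.54%


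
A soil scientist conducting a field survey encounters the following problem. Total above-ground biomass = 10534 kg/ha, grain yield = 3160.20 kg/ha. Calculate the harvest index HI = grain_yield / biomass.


HI = grain_yield / biomass
   = 3160.20 / 10534
   = 0.30


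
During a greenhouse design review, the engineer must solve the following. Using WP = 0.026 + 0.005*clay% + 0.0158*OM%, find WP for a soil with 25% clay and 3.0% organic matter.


WP = 0.026 + 0.005*25 + 0.0158*3.0
   = 0.026 + 0.1250 + 0.0474
   = 0.1984


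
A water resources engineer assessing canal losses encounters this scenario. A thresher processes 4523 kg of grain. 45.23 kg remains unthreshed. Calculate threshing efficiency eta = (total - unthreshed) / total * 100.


eta = (total - unthreshed) / total * 100
    = (4523 - 45.23) / 4523 * 100
    = 4477.77 / 4523 * 100
    = 99%


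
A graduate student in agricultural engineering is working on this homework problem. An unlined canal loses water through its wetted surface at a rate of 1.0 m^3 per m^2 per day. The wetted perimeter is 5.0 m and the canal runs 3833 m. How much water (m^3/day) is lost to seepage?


S = C * P * L
  = 1.0 * 5.0 * 3833
  = 19165 m^3/day


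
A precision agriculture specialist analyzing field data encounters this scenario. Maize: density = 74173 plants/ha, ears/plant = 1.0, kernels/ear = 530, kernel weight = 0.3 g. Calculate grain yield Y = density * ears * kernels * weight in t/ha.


Y = density * ears * kernels * kw
  = 74173 * 1.0 * 530 * 0.3 g/ha
  = 11793507 g/ha
  = 11793.51 kg/ha = 11.79 t/ha


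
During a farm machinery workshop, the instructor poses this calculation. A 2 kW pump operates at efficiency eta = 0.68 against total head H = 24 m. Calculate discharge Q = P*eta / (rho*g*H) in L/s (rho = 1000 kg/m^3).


Q = (P * 1000 * eta) / (rho * g * H)
  = (2 * 1000 * 0.68) / (1000 * 9.81 * 24)
  = 1360 / 235440
  = 0.00578 m^3/s = 5.78 L/s


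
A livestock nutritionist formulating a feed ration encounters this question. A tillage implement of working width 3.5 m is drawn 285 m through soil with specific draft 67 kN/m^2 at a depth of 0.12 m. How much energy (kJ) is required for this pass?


E = k * d * w * L
  = 67 * 0.12 * 3.5 * 285
  = 8019.90 kJ


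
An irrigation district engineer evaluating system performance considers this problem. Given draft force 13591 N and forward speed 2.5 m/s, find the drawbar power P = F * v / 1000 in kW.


P = F * v / 1000
  = 13591 * 2.5 / 1000
  = 33977.50 / 1000
  = 33.98 kW


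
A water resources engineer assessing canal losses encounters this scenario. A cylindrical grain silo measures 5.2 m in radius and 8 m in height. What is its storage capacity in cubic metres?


V = pi * r^2 * h
  = pi * 5.2^2 * 8
  = pi * 27.04 * 8
  = 679.59 m^3


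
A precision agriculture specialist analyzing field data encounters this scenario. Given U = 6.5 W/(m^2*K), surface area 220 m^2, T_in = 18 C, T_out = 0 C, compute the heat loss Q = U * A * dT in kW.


dT = 18 - (0) = 18 K
Q = U * A * dT
  = 6.5 * 220 * 18
  = 25740 W = 25.74 kW


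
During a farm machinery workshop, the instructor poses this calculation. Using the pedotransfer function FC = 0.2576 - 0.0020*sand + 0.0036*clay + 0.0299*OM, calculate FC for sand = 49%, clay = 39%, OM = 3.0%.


FC = 0.2576 - 0.0020*49 + 0.0036*39 + 0.0299*3.0
   = 0.2576 - 0.0980 + 0.1404 + 0.0897
   = 0.3897


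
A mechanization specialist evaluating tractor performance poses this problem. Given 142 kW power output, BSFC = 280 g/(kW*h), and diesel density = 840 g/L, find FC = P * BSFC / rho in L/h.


FC = P * BSFC / rho_fuel
   = 142 * 280 / 840
   = 39760 / 840
   = 47.33 L/h


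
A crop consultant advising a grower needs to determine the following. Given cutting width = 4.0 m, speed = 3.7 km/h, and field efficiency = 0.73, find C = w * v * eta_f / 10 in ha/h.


C = w * v * eta_f / 10
  = 4.0 * 3.7 * 0.73 / 10
  = 10.80 / 10
  = 1.08 ha/h


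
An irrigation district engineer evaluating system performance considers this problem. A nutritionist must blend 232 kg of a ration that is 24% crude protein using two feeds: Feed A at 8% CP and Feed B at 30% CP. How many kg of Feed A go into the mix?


parts_A = CP_b - target = 30 - 24 = 6
parts_B = target - CP_a = 24 - 8 = 16
total_parts = 6 + 16 = 22
Feed A = 232 * 6 / 22 = 63.27 kg
Feed B = 232 * 16 / 22 = 168.73 kg

63.27 kg


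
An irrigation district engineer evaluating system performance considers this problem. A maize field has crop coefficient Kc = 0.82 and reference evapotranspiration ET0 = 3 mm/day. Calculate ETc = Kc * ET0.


ETc = Kc * ET0
    = 0.82 * 3
    = 2.46 mm/day


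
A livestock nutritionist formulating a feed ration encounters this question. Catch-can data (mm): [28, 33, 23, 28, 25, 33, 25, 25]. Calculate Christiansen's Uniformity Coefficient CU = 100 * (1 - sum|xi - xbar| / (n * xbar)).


xbar = 220 / 8 = 27.500
sum|xi - xbar| = 24
CU = 100 * (1 - 24 / (8 * 27.500))
   = 100 * (1 - 0.1091)
   = 89.09%


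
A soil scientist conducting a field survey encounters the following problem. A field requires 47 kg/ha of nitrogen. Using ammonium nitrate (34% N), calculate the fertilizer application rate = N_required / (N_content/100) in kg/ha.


Rate = N_required / (N_content / 100)
     = 47 / (34 / 100)
     = 47 / 0.34
     = 138.24 kg/ha


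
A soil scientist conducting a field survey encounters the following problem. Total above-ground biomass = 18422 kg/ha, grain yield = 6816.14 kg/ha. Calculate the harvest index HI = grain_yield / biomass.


HI = grain_yield / biomass
   = 6816.14 / 18422
   = 0.37


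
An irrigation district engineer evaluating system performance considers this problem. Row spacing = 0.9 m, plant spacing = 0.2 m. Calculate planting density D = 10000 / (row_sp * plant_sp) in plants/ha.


D = 10000 / (row_sp * plant_sp)
  = 10000 / (0.9 * 0.2)
  = 10000 / 0.1800
  = 55555.56 plants/ha


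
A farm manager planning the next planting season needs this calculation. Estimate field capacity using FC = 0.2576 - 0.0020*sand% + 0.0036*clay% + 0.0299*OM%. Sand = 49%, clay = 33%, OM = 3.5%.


FC = 0.2576 - 0.0020*49 + 0.0036*33 + 0.0299*3.5
   = 0.2576 - 0.0980 + 0.1188 + 0.1047
   = 0.3831


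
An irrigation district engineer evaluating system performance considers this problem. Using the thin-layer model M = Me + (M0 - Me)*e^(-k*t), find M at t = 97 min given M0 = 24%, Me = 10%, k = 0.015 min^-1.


M = Me + (M0 - Me) * e^(-k*t)
  = 10 + (24 - 10) * e^(-0.015*97)
  = 10 + 14 * e^(-1.455)
  = 10 + 14 * 0.23340
  = 10 + 3.2676
  = 13.27%


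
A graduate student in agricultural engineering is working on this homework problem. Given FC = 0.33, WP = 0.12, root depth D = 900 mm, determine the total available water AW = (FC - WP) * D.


AW = (FC - WP) * D
   = (0.33 - 0.12) * 900
   = 0.21 * 900
   = 189 mm


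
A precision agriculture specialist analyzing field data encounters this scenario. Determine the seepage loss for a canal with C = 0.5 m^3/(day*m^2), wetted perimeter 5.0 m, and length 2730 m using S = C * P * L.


S = C * P * L
  = 0.5 * 5.0 * 2730
  = 6825 m^3/day


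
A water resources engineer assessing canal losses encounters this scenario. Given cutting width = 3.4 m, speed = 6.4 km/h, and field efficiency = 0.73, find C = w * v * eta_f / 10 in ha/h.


C = w * v * eta_f / 10
  = 3.4 * 6.4 * 0.73 / 10
  = 15.88 / 10
  = 1.59 ha/h


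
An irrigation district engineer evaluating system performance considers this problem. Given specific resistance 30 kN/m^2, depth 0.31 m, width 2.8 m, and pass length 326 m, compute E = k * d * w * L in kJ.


E = k * d * w * L
  = 30 * 0.31 * 2.8 * 326
  = 8489.04 kJ


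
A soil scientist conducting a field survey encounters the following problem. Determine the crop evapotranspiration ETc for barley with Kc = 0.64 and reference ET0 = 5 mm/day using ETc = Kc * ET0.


ETc = Kc * ET0
    = 0.64 * 5
    = 3.20 mm/day


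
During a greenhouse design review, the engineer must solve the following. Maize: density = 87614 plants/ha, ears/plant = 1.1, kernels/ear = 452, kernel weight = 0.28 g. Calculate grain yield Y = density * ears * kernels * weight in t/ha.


Y = density * ears * kernels * kw
  = 87614 * 1.1 * 452 * 0.28 g/ha
  = 12197270.62 g/ha
  = 12197.27 kg/ha = 12.20 t/ha


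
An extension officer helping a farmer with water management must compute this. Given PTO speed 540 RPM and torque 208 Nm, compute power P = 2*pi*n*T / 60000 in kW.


P = 2*pi*n*T / 60000
  = 2*pi * 540 * 208 / 60000
  = 705727.37 / 60000
  = 11.76 kW


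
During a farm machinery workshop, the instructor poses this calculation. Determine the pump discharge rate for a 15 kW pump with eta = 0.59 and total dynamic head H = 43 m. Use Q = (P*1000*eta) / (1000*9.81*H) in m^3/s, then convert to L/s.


Q = (P * 1000 * eta) / (rho * g * H)
  = (15 * 1000 * 0.59) / (1000 * 9.81 * 43)
  = 8850 / 421830
  = 0.02098 m^3/s = 20.98 L/s


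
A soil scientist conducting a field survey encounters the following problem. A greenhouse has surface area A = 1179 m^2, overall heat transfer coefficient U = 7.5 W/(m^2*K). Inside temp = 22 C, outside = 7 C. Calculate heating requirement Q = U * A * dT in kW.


dT = 22 - (7) = 15 K
Q = U * A * dT
  = 7.5 * 1179 * 15
  = 132637.50 W = 132.64 kW


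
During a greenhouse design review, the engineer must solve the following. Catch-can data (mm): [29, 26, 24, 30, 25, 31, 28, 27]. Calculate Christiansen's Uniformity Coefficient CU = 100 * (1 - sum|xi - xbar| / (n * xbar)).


xbar = 220 / 8 = 27.500
sum|xi - xbar| = 16
CU = 100 * (1 - 16 / (8 * 27.500))
   = 100 * (1 - 0.0727)
   = 92.73%


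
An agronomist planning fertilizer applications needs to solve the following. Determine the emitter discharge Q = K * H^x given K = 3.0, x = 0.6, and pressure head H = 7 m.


Q = K * H^x
  = 3.0 * 7^0.6
  = 3.0 * 3.2141
  = 9.64 L/h


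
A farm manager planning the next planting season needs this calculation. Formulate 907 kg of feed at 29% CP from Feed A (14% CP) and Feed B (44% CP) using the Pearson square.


parts_A = CP_b - target = 44 - 29 = 15
parts_B = target - CP_a = 29 - 14 = 15
total_parts = 15 + 15 = 30
Feed A = 907 * 15 / 30 = 453.50 kg
Feed B = 907 * 15 / 30 = 453.50 kg


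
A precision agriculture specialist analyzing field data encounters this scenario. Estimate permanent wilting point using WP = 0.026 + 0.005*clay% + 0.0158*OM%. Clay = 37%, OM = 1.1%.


WP = 0.026 + 0.005*37 + 0.0158*1.1
   = 0.026 + 0.1850 + 0.0174
   = 0.2284


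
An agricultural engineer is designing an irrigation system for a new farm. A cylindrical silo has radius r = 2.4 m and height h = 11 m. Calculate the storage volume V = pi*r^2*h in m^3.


V = pi * r^2 * h
  = pi * 2.4^2 * 11
  = pi * 5.76 * 11
  = 199.05 m^3


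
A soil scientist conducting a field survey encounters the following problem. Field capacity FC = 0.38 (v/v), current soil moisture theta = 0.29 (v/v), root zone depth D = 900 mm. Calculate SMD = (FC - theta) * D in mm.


SMD = (FC - theta) * D
    = (0.38 - 0.29) * 900
    = 0.090 * 900
    = 81 mm


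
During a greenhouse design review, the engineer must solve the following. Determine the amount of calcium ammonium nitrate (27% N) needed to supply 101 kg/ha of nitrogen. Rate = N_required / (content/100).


Rate = N_required / (N_content / 100)
     = 101 / (27 / 100)
     = 101 / 0.27
     = 374.07 kg/ha


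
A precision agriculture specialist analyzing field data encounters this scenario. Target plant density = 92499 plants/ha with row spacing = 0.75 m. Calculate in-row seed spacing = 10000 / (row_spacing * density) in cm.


spacing = 10000 / (row_sp * density)
        = 10000 / (0.75 * 92499)
        = 10000 / 69374.25
        = 0.14415 m = 14.41 cm


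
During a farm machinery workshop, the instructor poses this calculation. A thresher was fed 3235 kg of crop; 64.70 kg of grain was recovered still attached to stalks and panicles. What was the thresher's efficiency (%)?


eta = (total - unthreshed) / total * 100
    = (3235 - 64.70) / 3235 * 100
    = 3170.30 / 3235 * 100
    = 98%


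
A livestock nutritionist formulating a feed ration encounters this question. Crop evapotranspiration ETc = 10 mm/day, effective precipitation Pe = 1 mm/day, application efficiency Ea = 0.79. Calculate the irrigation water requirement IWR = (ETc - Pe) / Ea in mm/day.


IWR = (ETc - Pe) / Ea
    = (10 - 1) / 0.79
    = 9 / 0.79
    = 11.39 mm/day


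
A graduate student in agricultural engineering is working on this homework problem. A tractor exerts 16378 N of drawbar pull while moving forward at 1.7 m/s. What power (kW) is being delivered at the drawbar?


P = F * v / 1000
  = 16378 * 1.7 / 1000
  = 27842.60 / 1000
  = 27.84 kW


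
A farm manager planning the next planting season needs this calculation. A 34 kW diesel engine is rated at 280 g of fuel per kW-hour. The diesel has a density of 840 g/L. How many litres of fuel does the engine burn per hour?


FC = P * BSFC / rho_fuel
   = 34 * 280 / 840
   = 9520 / 840
   = 11.33 L/h


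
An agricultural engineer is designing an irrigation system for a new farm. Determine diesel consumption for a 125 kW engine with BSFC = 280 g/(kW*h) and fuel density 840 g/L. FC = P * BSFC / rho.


FC = P * BSFC / rho_fuel
   = 125 * 280 / 840
   = 35000 / 840
   = 41.67 L/h


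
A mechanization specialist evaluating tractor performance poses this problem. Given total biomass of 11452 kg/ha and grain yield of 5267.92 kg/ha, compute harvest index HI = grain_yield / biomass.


HI = grain_yield / biomass
   = 5267.92 / 11452
   = 0.46


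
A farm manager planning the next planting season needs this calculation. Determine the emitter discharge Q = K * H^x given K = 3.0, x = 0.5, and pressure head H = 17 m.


Q = K * H^x
  = 3.0 * 17^0.5
  = 3.0 * 4.1231
  = 12.37 L/h


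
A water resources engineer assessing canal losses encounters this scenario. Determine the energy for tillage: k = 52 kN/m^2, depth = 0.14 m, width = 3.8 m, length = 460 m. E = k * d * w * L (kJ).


E = k * d * w * L
  = 52 * 0.14 * 3.8 * 460
  = 12725.44 kJ


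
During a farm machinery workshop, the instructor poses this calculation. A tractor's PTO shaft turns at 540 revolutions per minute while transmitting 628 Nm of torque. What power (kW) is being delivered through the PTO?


P = 2*pi*n*T / 60000
  = 2*pi * 540 * 628 / 60000
  = 2130753.80 / 60000
  = 35.51 kW


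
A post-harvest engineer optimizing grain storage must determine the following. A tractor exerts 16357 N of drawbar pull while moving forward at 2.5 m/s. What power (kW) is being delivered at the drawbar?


P = F * v / 1000
  = 16357 * 2.5 / 1000
  = 40892.50 / 1000
  = 40.89 kW


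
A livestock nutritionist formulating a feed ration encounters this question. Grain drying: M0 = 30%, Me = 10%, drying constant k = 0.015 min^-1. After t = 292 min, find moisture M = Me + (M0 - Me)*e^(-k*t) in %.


M = Me + (M0 - Me) * e^(-k*t)
  = 10 + (30 - 10) * e^(-0.015*292)
  = 10 + 20 * e^(-4.380)
  = 10 + 20 * 0.01253
  = 10 + 0.2505
  = 10.25%


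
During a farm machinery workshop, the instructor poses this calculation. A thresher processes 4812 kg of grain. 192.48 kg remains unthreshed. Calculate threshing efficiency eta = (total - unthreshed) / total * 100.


eta = (total - unthreshed) / total * 100
    = (4812 - 192.48) / 4812 * 100
    = 4619.52 / 4812 * 100
    = 96%


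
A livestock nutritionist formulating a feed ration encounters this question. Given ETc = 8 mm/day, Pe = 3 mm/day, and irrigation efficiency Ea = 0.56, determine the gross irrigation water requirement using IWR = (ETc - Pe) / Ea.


IWR = (ETc - Pe) / Ea
    = (8 - 3) / 0.56
    = 5 / 0.56
    = 8.93 mm/day


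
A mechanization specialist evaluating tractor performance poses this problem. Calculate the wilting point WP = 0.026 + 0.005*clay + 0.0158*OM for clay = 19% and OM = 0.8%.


WP = 0.026 + 0.005*19 + 0.0158*0.8
   = 0.026 + 0.0950 + 0.0126
   = 0.1336


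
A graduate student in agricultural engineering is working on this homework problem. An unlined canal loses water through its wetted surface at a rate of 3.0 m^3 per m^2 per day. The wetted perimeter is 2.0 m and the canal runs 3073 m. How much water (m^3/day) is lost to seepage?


S = C * P * L
  = 3.0 * 2.0 * 3073
  = 18438 m^3/day


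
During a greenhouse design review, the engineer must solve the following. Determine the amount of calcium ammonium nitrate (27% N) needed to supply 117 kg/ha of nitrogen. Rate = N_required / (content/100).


Rate = N_required / (N_content / 100)
     = 117 / (27 / 100)
     = 117 / 0.27
     = 433.33 kg/ha


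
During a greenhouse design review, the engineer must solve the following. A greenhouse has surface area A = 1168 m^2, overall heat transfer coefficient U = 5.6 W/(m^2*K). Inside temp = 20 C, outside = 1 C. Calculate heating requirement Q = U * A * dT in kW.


dT = 20 - (1) = 19 K
Q = U * A * dT
  = 5.6 * 1168 * 19
  = 124275.20 W = 124.28 kW


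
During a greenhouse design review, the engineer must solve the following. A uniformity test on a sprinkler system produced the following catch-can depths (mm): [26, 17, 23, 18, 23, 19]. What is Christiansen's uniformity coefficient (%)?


xbar = 126 / 6 = 21
sum|xi - xbar| = 18
CU = 100 * (1 - 18 / (6 * 21))
   = 100 * (1 - 0.1429)
   = 85.71%


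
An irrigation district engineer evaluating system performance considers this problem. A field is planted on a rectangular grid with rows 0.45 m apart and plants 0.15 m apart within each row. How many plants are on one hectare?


D = 10000 / (row_sp * plant_sp)
  = 10000 / (0.45 * 0.15)
  = 10000 / 0.0675
  = 148148.15 plants/ha


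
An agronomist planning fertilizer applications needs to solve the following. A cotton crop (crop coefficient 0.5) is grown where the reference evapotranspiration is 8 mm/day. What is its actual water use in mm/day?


ETc = Kc * ET0
    = 0.5 * 8
    = 4 mm/day


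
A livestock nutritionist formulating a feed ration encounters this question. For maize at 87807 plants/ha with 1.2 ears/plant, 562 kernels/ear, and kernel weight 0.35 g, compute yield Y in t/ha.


Y = density * ears * kernels * kw
  = 87807 * 1.2 * 562 * 0.35 g/ha
  = 20725964.28 g/ha
  = 20725.96 kg/ha = 20.73 t/ha


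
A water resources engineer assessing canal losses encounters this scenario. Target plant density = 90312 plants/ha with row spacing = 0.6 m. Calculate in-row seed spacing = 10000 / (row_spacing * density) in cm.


spacing = 10000 / (row_sp * density)
        = 10000 / (0.6 * 90312)
        = 10000 / 54187.20
        = 0.18455 m = 18.45 cm


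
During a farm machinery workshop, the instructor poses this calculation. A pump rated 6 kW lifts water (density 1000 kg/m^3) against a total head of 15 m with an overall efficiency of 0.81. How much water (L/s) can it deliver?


Q = (P * 1000 * eta) / (rho * g * H)
  = (6 * 1000 * 0.81) / (1000 * 9.81 * 15)
  = 4860 / 147150
  = 0.03303 m^3/s = 33.03 L/s


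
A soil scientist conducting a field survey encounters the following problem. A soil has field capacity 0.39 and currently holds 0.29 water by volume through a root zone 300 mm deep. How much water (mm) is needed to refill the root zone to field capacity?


SMD = (FC - theta) * D
    = (0.39 - 0.29) * 300
    = 0.100 * 300
    = 30 mm


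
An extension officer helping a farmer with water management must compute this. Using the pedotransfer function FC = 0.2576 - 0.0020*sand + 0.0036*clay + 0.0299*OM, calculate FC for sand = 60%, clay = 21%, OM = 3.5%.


FC = 0.2576 - 0.0020*60 + 0.0036*21 + 0.0299*3.5
   = 0.2576 - 0.1200 + 0.0756 + 0.1047
   = 0.3179


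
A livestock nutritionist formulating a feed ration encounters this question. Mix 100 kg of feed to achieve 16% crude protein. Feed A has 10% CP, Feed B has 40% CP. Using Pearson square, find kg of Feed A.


parts_A = CP_b - target = 40 - 16 = 24
parts_B = target - CP_a = 16 - 10 = 6
total_parts = 24 + 6 = 30
Feed A = 100 * 24 / 30 = 80 kg
Feed B = 100 * 6 / 30 = 20 kg

80 kg


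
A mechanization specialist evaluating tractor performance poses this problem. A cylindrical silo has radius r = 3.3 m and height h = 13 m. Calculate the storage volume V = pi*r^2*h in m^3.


V = pi * r^2 * h
  = pi * 3.3^2 * 13
  = pi * 10.89 * 13
  = 444.76 m^3


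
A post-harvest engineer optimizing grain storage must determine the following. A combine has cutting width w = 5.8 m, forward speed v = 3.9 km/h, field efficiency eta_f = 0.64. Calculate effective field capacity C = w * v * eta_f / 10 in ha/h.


C = w * v * eta_f / 10
  = 5.8 * 3.9 * 0.64 / 10
  = 14.48 / 10
  = 1.45 ha/h


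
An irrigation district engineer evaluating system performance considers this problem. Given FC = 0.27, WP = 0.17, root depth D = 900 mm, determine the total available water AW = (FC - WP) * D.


AW = (FC - WP) * D
   = (0.27 - 0.17) * 900
   = 0.10 * 900
   = 90 mm


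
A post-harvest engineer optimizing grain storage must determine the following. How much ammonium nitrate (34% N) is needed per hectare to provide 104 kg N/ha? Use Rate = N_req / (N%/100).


Rate = N_required / (N_content / 100)
     = 104 / (34 / 100)
     = 104 / 0.34
     = 305.88 kg/ha


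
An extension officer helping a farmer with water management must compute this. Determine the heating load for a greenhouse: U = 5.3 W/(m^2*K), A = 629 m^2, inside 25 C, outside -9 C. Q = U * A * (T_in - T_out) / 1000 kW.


dT = 25 - (-9) = 34 K
Q = U * A * dT
  = 5.3 * 629 * 34
  = 113345.80 W = 113.35 kW


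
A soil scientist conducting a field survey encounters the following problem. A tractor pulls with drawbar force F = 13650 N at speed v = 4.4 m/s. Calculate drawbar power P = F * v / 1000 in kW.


P = F * v / 1000
  = 13650 * 4.4 / 1000
  = 60060 / 1000
  = 60.06 kW


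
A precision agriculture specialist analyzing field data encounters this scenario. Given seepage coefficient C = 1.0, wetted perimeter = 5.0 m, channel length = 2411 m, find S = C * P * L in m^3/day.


S = C * P * L
  = 1.0 * 5.0 * 2411
  = 12055 m^3/day


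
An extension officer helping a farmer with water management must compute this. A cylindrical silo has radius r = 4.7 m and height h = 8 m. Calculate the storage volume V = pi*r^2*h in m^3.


V = pi * r^2 * h
  = pi * 4.7^2 * 8
  = pi * 22.09 * 8
  = 555.18 m^3


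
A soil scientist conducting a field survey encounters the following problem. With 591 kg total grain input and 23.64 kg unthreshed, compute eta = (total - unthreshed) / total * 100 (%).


eta = (total - unthreshed) / total * 100
    = (591 - 23.64) / 591 * 100
    = 567.36 / 591 * 100
    = 96%


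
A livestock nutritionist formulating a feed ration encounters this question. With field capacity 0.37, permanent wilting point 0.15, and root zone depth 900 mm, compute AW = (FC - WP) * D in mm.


AW = (FC - WP) * D
   = (0.37 - 0.15) * 900
   = 0.22 * 900
   = 198 mm


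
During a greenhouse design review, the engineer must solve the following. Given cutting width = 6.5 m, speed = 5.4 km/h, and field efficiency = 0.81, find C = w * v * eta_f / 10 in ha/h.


C = w * v * eta_f / 10
  = 6.5 * 5.4 * 0.81 / 10
  = 28.43 / 10
  = 2.84 ha/h


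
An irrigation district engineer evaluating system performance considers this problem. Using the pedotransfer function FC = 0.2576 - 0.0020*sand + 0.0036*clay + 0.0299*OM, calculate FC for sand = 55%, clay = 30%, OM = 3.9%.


FC = 0.2576 - 0.0020*55 + 0.0036*30 + 0.0299*3.9
   = 0.2576 - 0.1100 + 0.1080 + 0.1166
   = 0.3722


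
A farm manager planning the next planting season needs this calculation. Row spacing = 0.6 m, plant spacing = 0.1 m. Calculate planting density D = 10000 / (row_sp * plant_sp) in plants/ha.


D = 10000 / (row_sp * plant_sp)
  = 10000 / (0.6 * 0.1)
  = 10000 / 0.0600
  = 166666.67 plants/ha


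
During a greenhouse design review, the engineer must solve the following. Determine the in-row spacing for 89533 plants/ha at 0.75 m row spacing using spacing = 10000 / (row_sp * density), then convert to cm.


spacing = 10000 / (row_sp * density)
        = 10000 / (0.75 * 89533)
        = 10000 / 67149.75
        = 0.14892 m = 14.89 cm


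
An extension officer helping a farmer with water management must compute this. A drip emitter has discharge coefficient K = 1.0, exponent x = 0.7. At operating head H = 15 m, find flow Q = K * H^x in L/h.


Q = K * H^x
  = 1.0 * 15^0.7
  = 1.0 * 6.6568
  = 6.66 L/h


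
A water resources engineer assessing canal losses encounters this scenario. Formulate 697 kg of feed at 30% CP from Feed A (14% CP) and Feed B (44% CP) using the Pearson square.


parts_A = CP_b - target = 44 - 30 = 14
parts_B = target - CP_a = 30 - 14 = 16
total_parts = 14 + 16 = 30
Feed A = 697 * 14 / 30 = 325.27 kg
Feed B = 697 * 16 / 30 = 371.73 kg

325.27 kg


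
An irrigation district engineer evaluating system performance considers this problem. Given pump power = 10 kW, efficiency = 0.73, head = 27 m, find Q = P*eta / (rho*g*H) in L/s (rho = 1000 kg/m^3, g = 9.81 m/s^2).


Q = (P * 1000 * eta) / (rho * g * H)
  = (10 * 1000 * 0.73) / (1000 * 9.81 * 27)
  = 7300 / 264870
  = 0.02756 m^3/s = 27.56 L/s


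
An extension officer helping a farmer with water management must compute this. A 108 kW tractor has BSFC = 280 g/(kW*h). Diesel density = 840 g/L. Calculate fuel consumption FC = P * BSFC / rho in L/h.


FC = P * BSFC / rho_fuel
   = 108 * 280 / 840
   = 30240 / 840
   = 36 L/h


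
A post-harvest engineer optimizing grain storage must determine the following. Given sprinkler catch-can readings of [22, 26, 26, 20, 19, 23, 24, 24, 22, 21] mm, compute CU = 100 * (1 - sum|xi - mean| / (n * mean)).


xbar = 227 / 10 = 22.700
sum|xi - xbar| = 19
CU = 100 * (1 - 19 / (10 * 22.700))
   = 100 * (1 - 0.0837)
   = 91.63%


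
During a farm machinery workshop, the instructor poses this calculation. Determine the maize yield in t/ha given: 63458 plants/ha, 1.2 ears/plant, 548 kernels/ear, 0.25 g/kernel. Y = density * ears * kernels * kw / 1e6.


Y = density * ears * kernels * kw
  = 63458 * 1.2 * 548 * 0.25 g/ha
  = 10432495.20 g/ha
  = 10432.50 kg/ha = 10.43 t/ha


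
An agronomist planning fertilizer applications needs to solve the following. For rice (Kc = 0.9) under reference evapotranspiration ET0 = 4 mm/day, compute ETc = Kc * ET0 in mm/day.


ETc = Kc * ET0
    = 0.9 * 4
    = 3.60 mm/day


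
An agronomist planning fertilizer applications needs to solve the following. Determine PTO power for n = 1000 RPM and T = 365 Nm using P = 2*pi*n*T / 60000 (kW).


P = 2*pi*n*T / 60000
  = 2*pi * 1000 * 365 / 60000
  = 2293362.64 / 60000
  = 38.22 kW


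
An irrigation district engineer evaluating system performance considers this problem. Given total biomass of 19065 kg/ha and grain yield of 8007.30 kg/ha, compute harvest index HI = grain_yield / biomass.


HI = grain_yield / biomass
   = 8007.30 / 19065
   = 0.42


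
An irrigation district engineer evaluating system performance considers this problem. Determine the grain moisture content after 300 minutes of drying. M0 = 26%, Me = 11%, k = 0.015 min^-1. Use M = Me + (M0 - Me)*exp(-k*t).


M = Me + (M0 - Me) * e^(-k*t)
  = 11 + (26 - 11) * e^(-0.015*300)
  = 11 + 15 * e^(-4.500)
  = 11 + 15 * 0.01111
  = 11 + 0.1666
  = 11.17%


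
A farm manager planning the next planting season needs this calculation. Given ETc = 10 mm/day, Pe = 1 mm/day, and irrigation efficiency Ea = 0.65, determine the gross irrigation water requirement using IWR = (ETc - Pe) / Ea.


IWR = (ETc - Pe) / Ea
    = (10 - 1) / 0.65
    = 9 / 0.65
    = 13.85 mm/day


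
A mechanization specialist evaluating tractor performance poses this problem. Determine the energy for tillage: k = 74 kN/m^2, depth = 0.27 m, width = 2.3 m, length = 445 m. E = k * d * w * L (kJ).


E = k * d * w * L
  = 74 * 0.27 * 2.3 * 445
  = 20449.53 kJ


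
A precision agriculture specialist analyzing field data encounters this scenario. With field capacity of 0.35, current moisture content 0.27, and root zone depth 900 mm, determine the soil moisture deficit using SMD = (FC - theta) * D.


SMD = (FC - theta) * D
    = (0.35 - 0.27) * 900
    = 0.080 * 900
    = 72 mm


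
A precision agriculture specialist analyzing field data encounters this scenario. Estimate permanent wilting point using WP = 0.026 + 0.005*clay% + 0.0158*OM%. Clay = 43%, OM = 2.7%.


WP = 0.026 + 0.005*43 + 0.0158*2.7
   = 0.026 + 0.2150 + 0.0427
   = 0.2837


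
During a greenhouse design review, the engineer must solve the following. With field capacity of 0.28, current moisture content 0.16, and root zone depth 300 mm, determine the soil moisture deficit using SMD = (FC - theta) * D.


SMD = (FC - theta) * D
    = (0.28 - 0.16) * 300
    = 0.120 * 300
    = 36 mm


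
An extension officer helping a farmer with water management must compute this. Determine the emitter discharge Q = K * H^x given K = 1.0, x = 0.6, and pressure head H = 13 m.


Q = K * H^x
  = 1.0 * 13^0.6
  = 1.0 * 4.6598
  = 4.66 L/h


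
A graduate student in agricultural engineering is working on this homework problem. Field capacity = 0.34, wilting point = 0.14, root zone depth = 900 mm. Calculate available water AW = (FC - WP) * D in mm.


AW = (FC - WP) * D
   = (0.34 - 0.14) * 900
   = 0.20 * 900
   = 180 mm


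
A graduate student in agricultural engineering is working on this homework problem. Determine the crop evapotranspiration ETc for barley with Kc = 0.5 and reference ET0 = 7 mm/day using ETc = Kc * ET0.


ETc = Kc * ET0
    = 0.5 * 7
    = 3.50 mm/day


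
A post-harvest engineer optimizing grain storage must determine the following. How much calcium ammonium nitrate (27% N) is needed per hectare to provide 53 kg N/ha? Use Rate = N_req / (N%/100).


Rate = N_required / (N_content / 100)
     = 53 / (27 / 100)
     = 53 / 0.27
     = 196.30 kg/ha


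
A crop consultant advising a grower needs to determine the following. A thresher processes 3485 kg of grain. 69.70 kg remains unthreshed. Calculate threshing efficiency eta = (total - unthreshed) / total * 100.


eta = (total - unthreshed) / total * 100
    = (3485 - 69.70) / 3485 * 100
    = 3415.30 / 3485 * 100
    = 98%


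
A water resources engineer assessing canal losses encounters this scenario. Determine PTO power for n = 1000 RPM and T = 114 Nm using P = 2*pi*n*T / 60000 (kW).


P = 2*pi*n*T / 60000
  = 2*pi * 1000 * 114 / 60000
  = 716283.13 / 60000
  = 11.94 kW


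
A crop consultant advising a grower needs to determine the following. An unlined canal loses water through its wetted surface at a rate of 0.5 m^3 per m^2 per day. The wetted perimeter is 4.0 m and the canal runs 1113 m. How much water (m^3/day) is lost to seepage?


S = C * P * L
  = 0.5 * 4.0 * 1113
  = 2226 m^3/day


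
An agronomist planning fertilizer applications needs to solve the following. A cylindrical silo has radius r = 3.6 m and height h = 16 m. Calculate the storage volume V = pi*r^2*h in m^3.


V = pi * r^2 * h
  = pi * 3.6^2 * 16
  = pi * 12.96 * 16
  = 651.44 m^3


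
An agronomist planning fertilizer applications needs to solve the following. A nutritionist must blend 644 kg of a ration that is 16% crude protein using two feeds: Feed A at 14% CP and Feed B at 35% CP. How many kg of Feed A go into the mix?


parts_A = CP_b - target = 35 - 16 = 19
parts_B = target - CP_a = 16 - 14 = 2
total_parts = 19 + 2 = 21
Feed A = 644 * 19 / 21 = 582.67 kg
Feed B = 644 * 2 / 21 = 61.33 kg

582.67 kg


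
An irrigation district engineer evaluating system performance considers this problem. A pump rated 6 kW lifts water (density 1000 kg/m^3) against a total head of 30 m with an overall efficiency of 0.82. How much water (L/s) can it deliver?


Q = (P * 1000 * eta) / (rho * g * H)
  = (6 * 1000 * 0.82) / (1000 * 9.81 * 30)
  = 4920 / 294300
  = 0.01672 m^3/s = 16.72 L/s


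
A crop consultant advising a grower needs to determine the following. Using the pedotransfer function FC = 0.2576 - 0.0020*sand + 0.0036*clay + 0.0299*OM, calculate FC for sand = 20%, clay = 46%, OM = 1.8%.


FC = 0.2576 - 0.0020*20 + 0.0036*46 + 0.0299*1.8
   = 0.2576 - 0.0400 + 0.1656 + 0.0538
   = 0.4370


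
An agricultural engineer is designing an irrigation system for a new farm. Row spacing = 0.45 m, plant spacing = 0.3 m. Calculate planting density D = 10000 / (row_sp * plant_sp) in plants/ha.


D = 10000 / (row_sp * plant_sp)
  = 10000 / (0.45 * 0.3)
  = 10000 / 0.1350
  = 74074.07 plants/ha


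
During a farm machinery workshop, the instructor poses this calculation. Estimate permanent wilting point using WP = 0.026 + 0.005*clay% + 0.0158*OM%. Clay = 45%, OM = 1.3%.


WP = 0.026 + 0.005*45 + 0.0158*1.3
   = 0.026 + 0.2250 + 0.0205
   = 0.2715


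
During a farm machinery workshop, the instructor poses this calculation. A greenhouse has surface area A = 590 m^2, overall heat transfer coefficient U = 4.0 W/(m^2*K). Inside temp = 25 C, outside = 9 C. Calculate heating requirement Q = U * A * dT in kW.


dT = 25 - (9) = 16 K
Q = U * A * dT
  = 4.0 * 590 * 16
  = 37760 W = 37.76 kW
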